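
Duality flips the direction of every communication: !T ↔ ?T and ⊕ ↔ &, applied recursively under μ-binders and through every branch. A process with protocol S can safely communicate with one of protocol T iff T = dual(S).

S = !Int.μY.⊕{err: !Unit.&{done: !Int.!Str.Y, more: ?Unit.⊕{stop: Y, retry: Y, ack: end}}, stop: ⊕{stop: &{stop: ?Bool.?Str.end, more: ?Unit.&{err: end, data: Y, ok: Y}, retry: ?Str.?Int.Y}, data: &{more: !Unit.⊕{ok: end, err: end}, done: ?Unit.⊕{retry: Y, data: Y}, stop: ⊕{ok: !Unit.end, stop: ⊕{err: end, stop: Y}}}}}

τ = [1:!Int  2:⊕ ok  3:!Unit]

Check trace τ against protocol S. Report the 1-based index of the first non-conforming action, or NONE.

@1 !Int  ✓  cont: μY.…
@2 got ⊕ ok, protocol expects ⊕ err or ⊕ stop  ✗

2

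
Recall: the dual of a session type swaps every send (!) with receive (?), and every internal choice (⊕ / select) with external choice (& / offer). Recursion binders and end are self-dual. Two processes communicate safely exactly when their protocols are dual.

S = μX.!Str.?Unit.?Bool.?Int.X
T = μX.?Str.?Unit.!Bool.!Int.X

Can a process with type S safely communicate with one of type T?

NO

μX ‖ μX  match (μ self-dual)
  !Str ‖ ?Str  match
    ?Unit ‖ ?Unit  ✗ same direction on both sides — not dual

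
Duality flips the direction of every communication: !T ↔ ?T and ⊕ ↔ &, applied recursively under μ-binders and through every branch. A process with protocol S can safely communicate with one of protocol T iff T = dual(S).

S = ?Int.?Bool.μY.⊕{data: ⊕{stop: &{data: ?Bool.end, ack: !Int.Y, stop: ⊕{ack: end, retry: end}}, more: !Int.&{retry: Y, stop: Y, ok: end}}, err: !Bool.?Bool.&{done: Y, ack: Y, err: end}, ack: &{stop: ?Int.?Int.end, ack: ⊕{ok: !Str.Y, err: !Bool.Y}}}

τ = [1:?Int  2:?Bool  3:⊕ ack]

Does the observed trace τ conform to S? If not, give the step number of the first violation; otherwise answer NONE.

@1 ?Int  ok  cont: ?Bool.μY.…
@2 ?Bool  ok  cont: μY.…
@3 ⊕ ack  ok  cont: &{stop: ?Int.?Int.end, ack: ⊕{ok: !Str.μY.…, err: !Bool.μY.…}}
all 3 steps conform

NONE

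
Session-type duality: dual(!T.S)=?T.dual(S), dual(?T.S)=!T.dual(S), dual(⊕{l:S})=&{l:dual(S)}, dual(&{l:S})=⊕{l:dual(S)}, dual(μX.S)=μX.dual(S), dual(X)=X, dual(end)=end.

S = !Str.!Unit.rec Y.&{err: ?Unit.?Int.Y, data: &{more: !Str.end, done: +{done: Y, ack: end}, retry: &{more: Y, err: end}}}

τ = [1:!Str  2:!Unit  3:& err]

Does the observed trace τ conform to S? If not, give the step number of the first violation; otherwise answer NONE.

NONE

[1] !Str  ok  cont: !Unit.rec Y.…
[2] !Unit  ok  cont: rec Y.…
[3] & err  ok  cont: ?Unit.?Int.rec Y.…
trace exhausted — no violation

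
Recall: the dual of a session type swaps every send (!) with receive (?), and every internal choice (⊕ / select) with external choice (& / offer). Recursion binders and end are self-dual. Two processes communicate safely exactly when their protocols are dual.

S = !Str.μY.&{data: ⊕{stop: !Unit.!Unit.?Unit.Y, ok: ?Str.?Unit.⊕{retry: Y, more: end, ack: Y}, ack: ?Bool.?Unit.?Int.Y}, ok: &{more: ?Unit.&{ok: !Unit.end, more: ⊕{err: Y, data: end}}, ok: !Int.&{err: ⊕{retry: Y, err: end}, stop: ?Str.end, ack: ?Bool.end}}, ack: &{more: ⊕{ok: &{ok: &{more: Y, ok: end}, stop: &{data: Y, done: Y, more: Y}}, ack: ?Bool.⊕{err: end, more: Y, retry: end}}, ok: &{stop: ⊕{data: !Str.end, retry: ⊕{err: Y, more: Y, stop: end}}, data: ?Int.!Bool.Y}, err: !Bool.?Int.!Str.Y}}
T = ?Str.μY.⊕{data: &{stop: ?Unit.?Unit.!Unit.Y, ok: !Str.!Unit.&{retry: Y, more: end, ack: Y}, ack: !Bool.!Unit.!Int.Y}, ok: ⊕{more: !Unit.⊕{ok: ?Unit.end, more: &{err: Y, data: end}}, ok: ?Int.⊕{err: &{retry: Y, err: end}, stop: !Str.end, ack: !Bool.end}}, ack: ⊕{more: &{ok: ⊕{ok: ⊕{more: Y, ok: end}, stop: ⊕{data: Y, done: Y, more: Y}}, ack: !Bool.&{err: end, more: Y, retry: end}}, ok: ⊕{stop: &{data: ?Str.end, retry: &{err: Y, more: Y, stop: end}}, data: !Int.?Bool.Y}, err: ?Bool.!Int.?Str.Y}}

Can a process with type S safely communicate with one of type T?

YES

!Str | ?Str  match
  μY | μY  match (μ self-dual)
    &{data,ok,ack} | ⊕{data,ok,ack}  match label sets agree
      • data:
        ⊕{stop,ok,ack} | &{stop,ok,ack}  match label sets agree
          • stop:
            !Unit | ?Unit  match
              !Unit | ?Unit  match
                ?Unit | !Unit  match
                  Y | Y  match
          • ok:
            ?Str | !Str  match
              ?Unit | !Unit  match
                ⊕{retry,more,ack} | &{retry,more,ack}  match label sets agree
                  • retry:
                    Y | Y  match
                  • more:
                    end | end  match
                  • ack:
                    Y | Y  match
          • ack:
            ?Bool | !Bool  match
              ?Unit | !Unit  match
                ?Int | !Int  match
                  Y | Y  match
      • ok:
        &{more,ok} | ⊕{more,ok}  match label sets agree
          • more:
            ?Unit | !Unit  match
              &{ok,more} | ⊕{ok,more}  match label sets agree
                • ok:
                  !Unit | ?Unit  match
                    end | end  match
                • more:
                  ⊕{err,data} | &{err,data}  match label sets agree
                    • err:
                      Y | Y  match
                    • data:
                      end | end  match
          • ok:
            !Int | ?Int  match
              &{err,stop,ack} | ⊕{err,stop,ack}  match label sets agree
                • err:
                  ⊕{retry,err} | &{retry,err}  match label sets agree
                    • retry:
                      Y | Y  match
                    • err:
                      end | end  match
                • stop:
                  ?Str | !Str  match
                    end | end  match
                • ack:
                  ?Bool | !Bool  match
                    end | end  match
      • ack:
        &{more,ok,err} | ⊕{more,ok,err}  match label sets agree
          • more:
            ⊕{ok,ack} | &{ok,ack}  match label sets agree
              • ok:
                &{ok,stop} | ⊕{ok,stop}  match label sets agree
                  • ok:
                    &{more,ok} | ⊕{more,ok}  match label sets agree
                      • more:
                        Y | Y  match
                      • ok:
                        end | end  match
                  • stop:
                    &{data,done,more} | ⊕{data,done,more}  match label sets agree
                      • data:
                        Y | Y  match
                      • done:
                        Y | Y  match
                      • more:
                        Y | Y  match
              • ack:
                ?Bool | !Bool  match
                  ⊕{err,more,retry} | &{err,more,retry}  match label sets agree
                    • err:
                      end | end  match
                    • more:
                      Y | Y  match
                    • retry:
                      end | end  match
          • ok:
            &{stop,data} | ⊕{stop,data}  match label sets agree
              • stop:
                ⊕{data,retry} | &{data,retry}  match label sets agree
                  • data:
                    !Str | ?Str  match
                      end | end  match
                  • retry:
                    ⊕{err,more,stop} | &{err,more,stop}  match label sets agree
                      • err:
                        Y | Y  match
                      • more:
                        Y | Y  match
                      • stop:
                        end | end  match
              • data:
                ?Int | !Int  match
                  !Bool | ?Bool  match
                    Y | Y  match
          • err:
            !Bool | ?Bool  match
              ?Int | !Int  match
                !Str | ?Str  match
                  Y | Y  match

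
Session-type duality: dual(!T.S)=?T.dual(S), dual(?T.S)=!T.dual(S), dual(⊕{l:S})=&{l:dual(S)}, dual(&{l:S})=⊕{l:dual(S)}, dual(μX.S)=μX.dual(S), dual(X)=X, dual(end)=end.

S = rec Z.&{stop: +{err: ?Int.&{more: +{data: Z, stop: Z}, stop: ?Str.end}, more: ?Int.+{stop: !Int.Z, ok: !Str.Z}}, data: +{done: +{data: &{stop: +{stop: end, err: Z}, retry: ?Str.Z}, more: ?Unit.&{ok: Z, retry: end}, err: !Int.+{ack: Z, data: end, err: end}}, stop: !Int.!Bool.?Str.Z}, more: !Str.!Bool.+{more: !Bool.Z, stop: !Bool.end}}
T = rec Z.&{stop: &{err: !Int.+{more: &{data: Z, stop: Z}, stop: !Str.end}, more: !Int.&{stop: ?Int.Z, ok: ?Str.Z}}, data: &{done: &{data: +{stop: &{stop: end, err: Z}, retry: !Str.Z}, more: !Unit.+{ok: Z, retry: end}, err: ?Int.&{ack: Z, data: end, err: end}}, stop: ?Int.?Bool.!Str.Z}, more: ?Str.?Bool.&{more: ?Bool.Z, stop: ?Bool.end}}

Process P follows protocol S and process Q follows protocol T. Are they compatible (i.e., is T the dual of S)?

rec Z ‖ rec Z  ✓ (μ self-dual)
  &{stop,data,more} ‖ &{stop,data,more}  ✗ choice polarity not flipped — not dual

NO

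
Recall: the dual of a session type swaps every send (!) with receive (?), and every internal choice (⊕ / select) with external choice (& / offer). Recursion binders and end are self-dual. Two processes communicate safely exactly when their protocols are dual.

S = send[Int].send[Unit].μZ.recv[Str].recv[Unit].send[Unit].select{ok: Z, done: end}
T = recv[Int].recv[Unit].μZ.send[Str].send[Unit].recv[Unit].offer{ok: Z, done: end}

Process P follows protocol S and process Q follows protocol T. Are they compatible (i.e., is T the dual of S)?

YES

send[Int] vs recv[Int]  ok
  send[Unit] vs recv[Unit]  ok
    μZ vs μZ  ok (μ self-dual)
      recv[Str] vs send[Str]  ok
        recv[Unit] vs send[Unit]  ok
          send[Unit] vs recv[Unit]  ok
            select{ok,done} vs offer{ok,done}  ok label sets agree
              case ok:
                Z vs Z  ok
              case done:
                end vs end  ok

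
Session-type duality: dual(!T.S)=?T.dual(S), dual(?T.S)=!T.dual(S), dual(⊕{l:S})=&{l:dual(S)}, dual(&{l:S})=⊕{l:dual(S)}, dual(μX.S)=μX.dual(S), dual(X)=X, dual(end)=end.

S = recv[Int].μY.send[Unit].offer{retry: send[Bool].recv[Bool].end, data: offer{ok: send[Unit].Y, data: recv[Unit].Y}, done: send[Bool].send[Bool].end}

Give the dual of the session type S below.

send[Int].μY.recv[Unit].select{retry: recv[Bool].send[Bool].end, data: select{ok: recv[Unit].Y, data: send[Unit].Y}, done: recv[Bool].recv[Bool].end}

recv[Int] = send[Int]
  μY = μY  (rec unchanged)
    send[Unit] = recv[Unit]
      offer{retry,data,done} = select{retry,data,done}  (offer→select)
        case retry:
          send[Bool] = recv[Bool]
            recv[Bool] = send[Bool]
              end ↦ end
        case data:
          offer{ok,data} = select{ok,data}  (offer→select)
            case ok:
              send[Unit] = recv[Unit]
                Y ↦ Y
            case data:
              recv[Unit] = send[Unit]
                Y ↦ Y
        case done:
          send[Bool] = recv[Bool]
            send[Bool] = recv[Bool]
              end ↦ end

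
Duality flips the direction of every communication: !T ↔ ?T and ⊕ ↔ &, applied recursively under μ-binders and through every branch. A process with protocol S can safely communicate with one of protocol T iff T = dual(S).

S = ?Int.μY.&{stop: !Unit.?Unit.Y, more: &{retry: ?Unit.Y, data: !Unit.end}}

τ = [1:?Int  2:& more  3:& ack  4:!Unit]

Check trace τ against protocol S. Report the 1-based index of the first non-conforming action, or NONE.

step 1: ?Int  ✓  residual = μY.…
step 2: & more  ✓  residual = &{retry: ?Unit.μY.…, data: !Unit.end}
step 3: got & ack, protocol expects & retry or & data  ✗

3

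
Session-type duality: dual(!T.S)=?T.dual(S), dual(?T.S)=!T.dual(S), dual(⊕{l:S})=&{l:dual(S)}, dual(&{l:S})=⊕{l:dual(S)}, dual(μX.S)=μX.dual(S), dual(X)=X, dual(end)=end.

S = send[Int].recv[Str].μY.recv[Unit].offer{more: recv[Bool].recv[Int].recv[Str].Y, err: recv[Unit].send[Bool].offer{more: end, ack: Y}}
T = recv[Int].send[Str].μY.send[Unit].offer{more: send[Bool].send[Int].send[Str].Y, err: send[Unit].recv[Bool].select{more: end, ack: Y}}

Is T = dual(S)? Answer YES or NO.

send[Int] vs recv[Int]  ok
  recv[Str] vs send[Str]  ok
    μY vs μY  ok (rec unchanged)
      recv[Unit] vs send[Unit]  ok
        offer{more,err} vs offer{more,err}  ✗ choice polarity not flipped — not dual

NO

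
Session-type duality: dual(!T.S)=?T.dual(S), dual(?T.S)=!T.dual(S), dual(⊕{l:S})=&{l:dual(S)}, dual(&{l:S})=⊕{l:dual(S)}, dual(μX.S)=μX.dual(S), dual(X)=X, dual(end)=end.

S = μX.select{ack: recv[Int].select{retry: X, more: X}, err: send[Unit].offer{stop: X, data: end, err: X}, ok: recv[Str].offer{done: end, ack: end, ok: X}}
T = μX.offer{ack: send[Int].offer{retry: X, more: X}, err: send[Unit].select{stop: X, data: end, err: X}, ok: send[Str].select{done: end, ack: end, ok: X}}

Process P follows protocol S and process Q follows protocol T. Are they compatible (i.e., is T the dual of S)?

NO

μX vs μX  ✓ (rec unchanged)
  select{ack,err,ok} vs offer{ack,err,ok}  ✓ labels match
    • ack:
      recv[Int] vs send[Int]  ✓
        select{retry,more} vs offer{retry,more}  ✓ labels match
          • retry:
            X vs X  ✓
          • more:
            X vs X  ✓
    • err:
      send[Unit] vs send[Unit]  ✗ same direction on both sides — not dual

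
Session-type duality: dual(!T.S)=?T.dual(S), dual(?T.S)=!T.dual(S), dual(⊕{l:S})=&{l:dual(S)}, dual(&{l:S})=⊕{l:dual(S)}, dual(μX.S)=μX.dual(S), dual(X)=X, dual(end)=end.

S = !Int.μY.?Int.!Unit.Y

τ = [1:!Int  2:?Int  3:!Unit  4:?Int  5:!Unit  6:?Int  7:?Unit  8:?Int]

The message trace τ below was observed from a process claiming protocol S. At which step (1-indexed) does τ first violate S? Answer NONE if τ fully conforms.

step 1: !Int  match  now at μY.…
step 2: ?Int  match  now at !Unit.μY.…
step 3: !Unit  match  now at μY.…
step 4: ?Int  match  now at !Unit.μY.…
step 5: !Unit  match  now at μY.…
step 6: ?Int  match  now at !Unit.μY.…
step 7: got ?Unit, protocol expects !Unit  ✗

7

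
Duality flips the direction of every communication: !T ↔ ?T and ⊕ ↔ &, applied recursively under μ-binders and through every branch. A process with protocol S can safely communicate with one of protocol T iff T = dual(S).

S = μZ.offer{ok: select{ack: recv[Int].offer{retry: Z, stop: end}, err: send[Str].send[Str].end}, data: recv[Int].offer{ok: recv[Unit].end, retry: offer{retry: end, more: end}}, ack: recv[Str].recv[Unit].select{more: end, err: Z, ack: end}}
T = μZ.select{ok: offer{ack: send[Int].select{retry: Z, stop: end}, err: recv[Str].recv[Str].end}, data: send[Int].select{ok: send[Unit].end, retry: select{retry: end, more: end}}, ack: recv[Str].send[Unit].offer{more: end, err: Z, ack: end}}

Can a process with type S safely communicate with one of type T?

μZ ‖ μZ  match (binder kept)
  offer{ok,data,ack} ‖ select{ok,data,ack}  match same labels
    • ok:
      select{ack,err} ‖ offer{ack,err}  match same labels
        • ack:
          recv[Int] ‖ send[Int]  match
            offer{retry,stop} ‖ select{retry,stop}  match same labels
              • retry:
                Z ‖ Z  match
              • stop:
                end ‖ end  match
        • err:
          send[Str] ‖ recv[Str]  match
            send[Str] ‖ recv[Str]  match
              end ‖ end  match
    • data:
      recv[Int] ‖ send[Int]  match
        offer{ok,retry} ‖ select{ok,retry}  match same labels
          • ok:
            recv[Unit] ‖ send[Unit]  match
              end ‖ end  match
          • retry:
            offer{retry,more} ‖ select{retry,more}  match same labels
              • retry:
                end ‖ end  match
              • more:
                end ‖ end  match
    • ack:
      recv[Str] ‖ recv[Str]  ✗ same direction on both sides — not dual

NO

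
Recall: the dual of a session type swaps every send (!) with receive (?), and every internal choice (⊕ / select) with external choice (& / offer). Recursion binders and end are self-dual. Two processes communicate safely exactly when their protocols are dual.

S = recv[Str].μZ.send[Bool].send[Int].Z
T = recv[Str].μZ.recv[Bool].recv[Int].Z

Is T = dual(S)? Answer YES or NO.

NO

recv[Str] ‖ recv[Str]  ✗ same direction on both sides — not dual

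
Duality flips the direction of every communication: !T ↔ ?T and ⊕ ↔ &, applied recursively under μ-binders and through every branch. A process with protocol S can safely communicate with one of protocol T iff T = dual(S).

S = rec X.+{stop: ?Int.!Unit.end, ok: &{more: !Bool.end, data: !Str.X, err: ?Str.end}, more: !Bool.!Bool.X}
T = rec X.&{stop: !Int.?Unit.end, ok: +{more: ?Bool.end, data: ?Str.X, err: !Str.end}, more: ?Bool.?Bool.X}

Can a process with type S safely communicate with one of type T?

YES

rec X | rec X  ✓ (μ self-dual)
  +{stop,ok,more} | &{stop,ok,more}  ✓ label sets agree
    case stop:
      ?Int | !Int  ✓
        !Unit | ?Unit  ✓
          end | end  ✓
    case ok:
      &{more,data,err} | +{more,data,err}  ✓ label sets agree
        case more:
          !Bool | ?Bool  ✓
            end | end  ✓
        case data:
          !Str | ?Str  ✓
            X | X  ✓
        case err:
          ?Str | !Str  ✓
            end | end  ✓
    case more:
      !Bool | ?Bool  ✓
        !Bool | ?Bool  ✓
          X | X  ✓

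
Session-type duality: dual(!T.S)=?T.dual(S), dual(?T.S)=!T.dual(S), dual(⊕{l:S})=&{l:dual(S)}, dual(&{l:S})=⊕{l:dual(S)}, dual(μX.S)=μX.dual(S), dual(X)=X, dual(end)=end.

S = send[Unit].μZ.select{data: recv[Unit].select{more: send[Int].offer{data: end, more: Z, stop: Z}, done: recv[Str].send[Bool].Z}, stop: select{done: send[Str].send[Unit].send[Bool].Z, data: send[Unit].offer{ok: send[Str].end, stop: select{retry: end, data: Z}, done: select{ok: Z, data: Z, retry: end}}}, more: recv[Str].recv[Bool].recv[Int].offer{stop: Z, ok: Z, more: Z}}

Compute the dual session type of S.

recv[Unit].μZ.offer{data: send[Unit].offer{more: recv[Int].select{data: end, more: Z, stop: Z}, done: send[Str].recv[Bool].Z}, stop: offer{done: recv[Str].recv[Unit].recv[Bool].Z, data: recv[Unit].select{ok: recv[Str].end, stop: offer{retry: end, data: Z}, done: offer{ok: Z, data: Z, retry: end}}}, more: send[Str].send[Bool].send[Int].select{stop: Z, ok: Z, more: Z}}

send[Unit] → recv[Unit]
  μZ → μZ  (binder kept)
    select{data,stop,more} → offer{data,stop,more}  (select→offer)
      • data:
        recv[Unit] → send[Unit]
          select{more,done} → offer{more,done}  (select→offer)
            • more:
              send[Int] → recv[Int]
                offer{data,more,stop} → select{data,more,stop}  (external→internal)
                  • data:
                    dual(end) = end
                  • more:
                    dual(Z) = Z
                  • stop:
                    dual(Z) = Z
            • done:
              recv[Str] → send[Str]
                send[Bool] → recv[Bool]
                  dual(Z) = Z
      • stop:
        select{done,data} → offer{done,data}  (select→offer)
          • done:
            send[Str] → recv[Str]
              send[Unit] → recv[Unit]
                send[Bool] → recv[Bool]
                  dual(Z) = Z
          • data:
            send[Unit] → recv[Unit]
              offer{ok,stop,done} → select{ok,stop,done}  (external→internal)
                • ok:
                  send[Str] → recv[Str]
                    dual(end) = end
                • stop:
                  select{retry,data} → offer{retry,data}  (select→offer)
                    • retry:
                      dual(end) = end
                    • data:
                      dual(Z) = Z
                • done:
                  select{ok,data,retry} → offer{ok,data,retry}  (select→offer)
                    • ok:
                      dual(Z) = Z
                    • data:
                      dual(Z) = Z
                    • retry:
                      dual(end) = end
      • more:
        recv[Str] → send[Str]
          recv[Bool] → send[Bool]
            recv[Int] → send[Int]
              offer{stop,ok,more} → select{stop,ok,more}  (external→internal)
                • stop:
                  dual(Z) = Z
                • ok:
                  dual(Z) = Z
                • more:
                  dual(Z) = Z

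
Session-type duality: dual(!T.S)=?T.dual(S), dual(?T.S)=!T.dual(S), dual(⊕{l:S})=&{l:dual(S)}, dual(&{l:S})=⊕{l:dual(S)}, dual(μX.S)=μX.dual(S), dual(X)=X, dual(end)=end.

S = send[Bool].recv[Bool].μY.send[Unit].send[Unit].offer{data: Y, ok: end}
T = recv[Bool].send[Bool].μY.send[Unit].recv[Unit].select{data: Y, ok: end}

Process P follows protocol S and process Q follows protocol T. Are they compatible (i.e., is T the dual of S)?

send[Bool] ‖ recv[Bool]  ✓
  recv[Bool] ‖ send[Bool]  ✓
    μY ‖ μY  ✓ (μ self-dual)
      send[Unit] ‖ send[Unit]  ✗ same direction on both sides — not dual

NO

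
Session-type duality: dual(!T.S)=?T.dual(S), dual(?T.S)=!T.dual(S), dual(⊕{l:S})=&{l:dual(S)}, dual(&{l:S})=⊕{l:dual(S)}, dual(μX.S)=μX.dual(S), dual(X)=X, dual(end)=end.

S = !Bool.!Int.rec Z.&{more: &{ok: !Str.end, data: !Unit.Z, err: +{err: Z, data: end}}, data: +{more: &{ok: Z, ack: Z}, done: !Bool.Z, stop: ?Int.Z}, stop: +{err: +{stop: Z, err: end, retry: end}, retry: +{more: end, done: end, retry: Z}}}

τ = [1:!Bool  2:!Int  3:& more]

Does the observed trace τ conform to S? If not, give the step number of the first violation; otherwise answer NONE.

@1 !Bool  ok  cont: !Int.rec Z.…
@2 !Int  ok  cont: rec Z.…
@3 & more  ok  cont: &{ok: !Str.end, data: !Unit.rec Z.…, err: +{err: rec Z.…, data: end}}
all 3 steps conform

NONE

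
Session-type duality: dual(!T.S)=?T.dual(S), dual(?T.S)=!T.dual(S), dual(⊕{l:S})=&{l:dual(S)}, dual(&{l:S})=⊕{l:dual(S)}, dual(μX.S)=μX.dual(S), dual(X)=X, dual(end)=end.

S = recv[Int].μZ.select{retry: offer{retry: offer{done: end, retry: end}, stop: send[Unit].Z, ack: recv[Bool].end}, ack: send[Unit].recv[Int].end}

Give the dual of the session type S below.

send[Int].μZ.offer{retry: select{retry: select{done: end, retry: end}, stop: recv[Unit].Z, ack: send[Bool].end}, ack: recv[Unit].send[Int].end}

recv[Int] ↦ send[Int]
  μZ ↦ μZ  (binder kept)
    select{retry,ack} ↦ offer{retry,ack}  (internal→external)
      [retry]
        offer{retry,stop,ack} ↦ select{retry,stop,ack}  (&→⊕)
          [retry]
            offer{done,retry} ↦ select{done,retry}  (&→⊕)
              [done]
                dual(end) = end
              [retry]
                dual(end) = end
          [stop]
            send[Unit] ↦ recv[Unit]
              dual(Z) = Z
          [ack]
            recv[Bool] ↦ send[Bool]
              dual(end) = end
      [ack]
        send[Unit] ↦ recv[Unit]
          recv[Int] ↦ send[Int]
            dual(end) = end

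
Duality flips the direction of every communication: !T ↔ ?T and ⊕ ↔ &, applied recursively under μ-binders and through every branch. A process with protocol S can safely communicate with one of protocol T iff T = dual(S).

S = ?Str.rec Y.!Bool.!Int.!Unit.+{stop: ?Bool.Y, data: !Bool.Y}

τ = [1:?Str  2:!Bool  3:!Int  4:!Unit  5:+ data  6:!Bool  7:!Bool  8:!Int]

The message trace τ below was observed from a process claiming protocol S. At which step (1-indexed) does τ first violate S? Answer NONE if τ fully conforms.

@1 ?Str  ok  now at rec Y.…
@2 !Bool  ok  now at !Int.!Unit.+{stop: ?Bool.rec Y.…, data: !Bool.rec Y.…}
@3 !Int  ok  now at !Unit.+{stop: ?Bool.rec Y.…, data: !Bool.rec Y.…}
@4 !Unit  ok  now at +{stop: ?Bool.rec Y.…, data: !Bool.rec Y.…}
@5 + data  ok  now at !Bool.rec Y.…
@6 !Bool  ok  now at rec Y.…
@7 !Bool  ok  now at !Int.!Unit.+{stop: ?Bool.rec Y.…, data: !Bool.rec Y.…}
@8 !Int  ok  now at !Unit.+{stop: ?Bool.rec Y.…, data: !Bool.rec Y.…}
τ conforms to S (length 8)

NONE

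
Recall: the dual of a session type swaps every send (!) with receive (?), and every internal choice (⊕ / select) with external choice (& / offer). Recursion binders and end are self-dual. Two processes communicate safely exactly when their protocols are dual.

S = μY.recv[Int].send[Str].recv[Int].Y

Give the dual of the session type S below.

μY.send[Int].recv[Str].send[Int].Y

μY = μY  (binder kept)
  recv[Int] = send[Int]
    send[Str] = recv[Str]
      recv[Int] = send[Int]
        Y ↦ Y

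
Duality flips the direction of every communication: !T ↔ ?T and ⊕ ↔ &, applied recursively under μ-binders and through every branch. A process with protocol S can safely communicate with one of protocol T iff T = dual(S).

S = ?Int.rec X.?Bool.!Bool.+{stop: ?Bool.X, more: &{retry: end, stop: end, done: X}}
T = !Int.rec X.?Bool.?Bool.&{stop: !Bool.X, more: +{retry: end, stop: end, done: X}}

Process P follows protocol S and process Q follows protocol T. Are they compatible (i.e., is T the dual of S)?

NO

?Int vs !Int  ✓
  rec X vs rec X  ✓ (μ self-dual)
    ?Bool vs ?Bool  ✗ same direction on both sides — not dual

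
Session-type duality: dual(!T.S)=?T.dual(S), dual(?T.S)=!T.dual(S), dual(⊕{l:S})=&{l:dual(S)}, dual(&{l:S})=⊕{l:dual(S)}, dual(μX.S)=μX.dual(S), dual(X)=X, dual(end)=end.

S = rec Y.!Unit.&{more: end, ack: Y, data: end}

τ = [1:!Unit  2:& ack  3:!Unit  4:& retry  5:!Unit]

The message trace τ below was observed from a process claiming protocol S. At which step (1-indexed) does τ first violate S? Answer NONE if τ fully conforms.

4

@1 !Unit  ✓  now at &{more: end, ack: rec Y.…, data: end}
@2 & ack  ✓  now at rec Y.…
@3 !Unit  ✓  now at &{more: end, ack: rec Y.…, data: end}
@4 got & retry, protocol expects & more or & ack or & data  ✗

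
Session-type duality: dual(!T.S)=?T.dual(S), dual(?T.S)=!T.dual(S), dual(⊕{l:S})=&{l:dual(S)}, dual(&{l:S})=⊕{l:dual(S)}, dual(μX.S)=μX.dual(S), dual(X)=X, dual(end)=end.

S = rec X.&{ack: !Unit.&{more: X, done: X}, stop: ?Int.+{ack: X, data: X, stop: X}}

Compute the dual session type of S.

rec X = rec X  (binder kept)
  &{ack,stop} = +{ack,stop}  (&→⊕)
    • ack:
      !Unit = ?Unit
        &{more,done} = +{more,done}  (&→⊕)
          • more:
            X self-dual
          • done:
            X self-dual
    • stop:
      ?Int = !Int
        +{ack,data,stop} = &{ack,data,stop}  (⊕→&)
          • ack:
            X self-dual
          • data:
            X self-dual
          • stop:
            X self-dual

rec X.+{ack: ?Unit.+{more: X, done: X}, stop: !Int.&{ack: X, data: X, stop: X}}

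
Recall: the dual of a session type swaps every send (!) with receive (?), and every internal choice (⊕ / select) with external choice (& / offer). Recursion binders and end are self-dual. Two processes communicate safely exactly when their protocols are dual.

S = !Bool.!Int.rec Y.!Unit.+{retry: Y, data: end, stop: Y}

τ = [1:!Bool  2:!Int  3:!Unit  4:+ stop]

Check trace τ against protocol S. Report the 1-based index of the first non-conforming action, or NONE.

[1] !Bool  ✓  residual = !Int.rec Y.…
[2] !Int  ✓  residual = rec Y.…
[3] !Unit  ✓  residual = +{retry: rec Y.…, data: end, stop: rec Y.…}
[4] + stop  ✓  residual = rec Y.…
τ conforms to S (length 4)

NONE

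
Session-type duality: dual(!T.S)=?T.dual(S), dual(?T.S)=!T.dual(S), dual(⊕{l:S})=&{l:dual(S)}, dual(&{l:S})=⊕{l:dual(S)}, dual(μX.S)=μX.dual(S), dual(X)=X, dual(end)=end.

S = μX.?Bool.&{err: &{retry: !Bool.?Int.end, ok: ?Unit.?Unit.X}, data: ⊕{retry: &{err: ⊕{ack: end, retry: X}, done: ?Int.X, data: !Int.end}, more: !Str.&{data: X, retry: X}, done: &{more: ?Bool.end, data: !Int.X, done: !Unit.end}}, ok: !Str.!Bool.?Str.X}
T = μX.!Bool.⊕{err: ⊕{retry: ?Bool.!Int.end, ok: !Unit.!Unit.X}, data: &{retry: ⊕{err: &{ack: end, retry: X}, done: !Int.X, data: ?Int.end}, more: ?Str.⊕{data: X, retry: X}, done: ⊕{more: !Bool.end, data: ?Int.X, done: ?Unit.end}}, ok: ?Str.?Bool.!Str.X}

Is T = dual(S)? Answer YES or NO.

YES

μX | μX  ✓ (binder kept)
  ?Bool | !Bool  ✓
    &{err,data,ok} | ⊕{err,data,ok}  ✓ labels match
      [err]
        &{retry,ok} | ⊕{retry,ok}  ✓ labels match
          [retry]
            !Bool | ?Bool  ✓
              ?Int | !Int  ✓
                end | end  ✓
          [ok]
            ?Unit | !Unit  ✓
              ?Unit | !Unit  ✓
                X | X  ✓
      [data]
        ⊕{retry,more,done} | &{retry,more,done}  ✓ labels match
          [retry]
            &{err,done,data} | ⊕{err,done,data}  ✓ labels match
              [err]
                ⊕{ack,retry} | &{ack,retry}  ✓ labels match
                  [ack]
                    end | end  ✓
                  [retry]
                    X | X  ✓
              [done]
                ?Int | !Int  ✓
                  X | X  ✓
              [data]
                !Int | ?Int  ✓
                  end | end  ✓
          [more]
            !Str | ?Str  ✓
              &{data,retry} | ⊕{data,retry}  ✓ labels match
                [data]
                  X | X  ✓
                [retry]
                  X | X  ✓
          [done]
            &{more,data,done} | ⊕{more,data,done}  ✓ labels match
              [more]
                ?Bool | !Bool  ✓
                  end | end  ✓
              [data]
                !Int | ?Int  ✓
                  X | X  ✓
              [done]
                !Unit | ?Unit  ✓
                  end | end  ✓
      [ok]
        !Str | ?Str  ✓
          !Bool | ?Bool  ✓
            ?Str | !Str  ✓
              X | X  ✓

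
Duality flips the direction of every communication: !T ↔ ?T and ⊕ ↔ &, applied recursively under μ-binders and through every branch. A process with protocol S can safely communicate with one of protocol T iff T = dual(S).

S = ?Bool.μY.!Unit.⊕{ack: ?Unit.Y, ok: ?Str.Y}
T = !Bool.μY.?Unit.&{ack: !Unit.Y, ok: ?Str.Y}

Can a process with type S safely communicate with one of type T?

NO

?Bool vs !Bool  ✓
  μY vs μY  ✓ (rec unchanged)
    !Unit vs ?Unit  ✓
      ⊕{ack,ok} vs &{ack,ok}  ✓ same labels
        case ack:
          ?Unit vs !Unit  ✓
            Y vs Y  ✓
        case ok:
          ?Str vs ?Str  ✗ same direction on both sides — not dual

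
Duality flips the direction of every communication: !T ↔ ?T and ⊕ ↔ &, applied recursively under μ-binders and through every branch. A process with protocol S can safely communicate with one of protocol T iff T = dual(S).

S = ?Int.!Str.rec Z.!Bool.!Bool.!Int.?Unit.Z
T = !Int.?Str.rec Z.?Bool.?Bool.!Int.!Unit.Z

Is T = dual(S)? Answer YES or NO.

NO

?Int | !Int  match
  !Str | ?Str  match
    rec Z | rec Z  match (binder kept)
      !Bool | ?Bool  match
        !Bool | ?Bool  match
          !Int | !Int  ✗ same direction on both sides — not dual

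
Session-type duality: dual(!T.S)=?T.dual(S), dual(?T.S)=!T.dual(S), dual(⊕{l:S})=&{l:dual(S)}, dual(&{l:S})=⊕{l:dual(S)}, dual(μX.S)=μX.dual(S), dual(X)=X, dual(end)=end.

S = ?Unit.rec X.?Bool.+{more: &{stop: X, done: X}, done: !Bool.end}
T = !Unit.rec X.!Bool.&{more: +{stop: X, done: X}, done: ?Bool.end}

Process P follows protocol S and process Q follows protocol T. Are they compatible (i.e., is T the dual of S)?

?Unit ‖ !Unit  ✓
  rec X ‖ rec X  ✓ (binder kept)
    ?Bool ‖ !Bool  ✓
      +{more,done} ‖ &{more,done}  ✓ labels match
        [more]
          &{stop,done} ‖ +{stop,done}  ✓ labels match
            [stop]
              X ‖ X  ✓
            [done]
              X ‖ X  ✓
        [done]
          !Bool ‖ ?Bool  ✓
            end ‖ end  ✓

YES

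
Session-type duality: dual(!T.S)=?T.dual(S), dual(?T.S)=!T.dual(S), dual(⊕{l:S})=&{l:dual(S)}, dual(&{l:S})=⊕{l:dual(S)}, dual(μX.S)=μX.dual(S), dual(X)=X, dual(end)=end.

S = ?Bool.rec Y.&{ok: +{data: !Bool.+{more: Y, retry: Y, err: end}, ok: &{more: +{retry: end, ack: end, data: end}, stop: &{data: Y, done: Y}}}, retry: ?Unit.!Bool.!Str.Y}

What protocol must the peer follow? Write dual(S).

?Bool ↦ !Bool
  rec Y ↦ rec Y  (μ self-dual)
    &{ok,retry} ↦ +{ok,retry}  (&→⊕)
      [ok]
        +{data,ok} ↦ &{data,ok}  (internal→external)
          [data]
            !Bool ↦ ?Bool
              +{more,retry,err} ↦ &{more,retry,err}  (internal→external)
                [more]
                  dual(Y) = Y
                [retry]
                  dual(Y) = Y
                [err]
                  dual(end) = end
          [ok]
            &{more,stop} ↦ +{more,stop}  (&→⊕)
              [more]
                +{retry,ack,data} ↦ &{retry,ack,data}  (internal→external)
                  [retry]
                    dual(end) = end
                  [ack]
                    dual(end) = end
                  [data]
                    dual(end) = end
              [stop]
                &{data,done} ↦ +{data,done}  (&→⊕)
                  [data]
                    dual(Y) = Y
                  [done]
                    dual(Y) = Y
      [retry]
        ?Unit ↦ !Unit
          !Bool ↦ ?Bool
            !Str ↦ ?Str
              dual(Y) = Y

!Bool.rec Y.+{ok: &{data: ?Bool.&{more: Y, retry: Y, err: end}, ok: +{more: &{retry: end, ack: end, data: end}, stop: +{data: Y, done: Y}}}, retry: !Unit.?Bool.?Str.Y}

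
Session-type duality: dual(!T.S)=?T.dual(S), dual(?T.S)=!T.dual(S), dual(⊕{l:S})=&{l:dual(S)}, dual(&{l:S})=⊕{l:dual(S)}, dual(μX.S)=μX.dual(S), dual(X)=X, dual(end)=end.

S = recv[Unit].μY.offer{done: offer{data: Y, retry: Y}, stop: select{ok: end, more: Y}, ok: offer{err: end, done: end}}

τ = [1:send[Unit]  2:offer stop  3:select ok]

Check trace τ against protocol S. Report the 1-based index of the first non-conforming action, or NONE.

step 1: got send[Unit], protocol expects recv[Unit]  ✗

1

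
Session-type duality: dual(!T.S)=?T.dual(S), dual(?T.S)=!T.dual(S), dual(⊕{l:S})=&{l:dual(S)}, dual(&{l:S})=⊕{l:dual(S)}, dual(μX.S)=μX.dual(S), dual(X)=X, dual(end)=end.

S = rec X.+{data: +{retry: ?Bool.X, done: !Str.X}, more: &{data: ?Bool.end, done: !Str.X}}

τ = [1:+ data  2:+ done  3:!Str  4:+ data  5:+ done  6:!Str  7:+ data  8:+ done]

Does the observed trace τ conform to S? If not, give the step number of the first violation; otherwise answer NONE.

step 1: + data  ✓  now at +{retry: ?Bool.rec X.…, done: !Str.rec X.…}
step 2: + done  ✓  now at !Str.rec X.…
step 3: !Str  ✓  now at rec X.…
step 4: + data  ✓  now at +{retry: ?Bool.rec X.…, done: !Str.rec X.…}
step 5: + done  ✓  now at !Str.rec X.…
step 6: !Str  ✓  now at rec X.…
step 7: + data  ✓  now at +{retry: ?Bool.rec X.…, done: !Str.rec X.…}
step 8: + done  ✓  now at !Str.rec X.…
trace exhausted — no violation

NONE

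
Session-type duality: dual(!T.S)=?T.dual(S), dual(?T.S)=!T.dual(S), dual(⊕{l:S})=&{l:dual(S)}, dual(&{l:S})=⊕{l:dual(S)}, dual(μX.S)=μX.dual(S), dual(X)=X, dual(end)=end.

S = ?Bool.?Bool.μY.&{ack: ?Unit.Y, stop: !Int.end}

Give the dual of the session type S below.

?Bool ↦ !Bool
  ?Bool ↦ !Bool
    μY ↦ μY  (rec unchanged)
      &{ack,stop} ↦ ⊕{ack,stop}  (offer→select)
        • ack:
          ?Unit ↦ !Unit
            Y ↦ Y
        • stop:
          !Int ↦ ?Int
            end ↦ end

!Bool.!Bool.μY.⊕{ack: !Unit.Y, stop: ?Int.end}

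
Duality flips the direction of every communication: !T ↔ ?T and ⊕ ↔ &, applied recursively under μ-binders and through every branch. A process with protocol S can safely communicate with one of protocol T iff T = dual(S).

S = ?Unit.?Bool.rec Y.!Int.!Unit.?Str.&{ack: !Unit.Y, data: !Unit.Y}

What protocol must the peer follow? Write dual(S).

!Unit.!Bool.rec Y.?Int.?Unit.!Str.+{ack: ?Unit.Y, data: ?Unit.Y}

?Unit = !Unit
  ?Bool = !Bool
    rec Y = rec Y  (binder kept)
      !Int = ?Int
        !Unit = ?Unit
          ?Str = !Str
            &{ack,data} = +{ack,data}  (&→⊕)
              case ack:
                !Unit = ?Unit
                  Y self-dual
              case data:
                !Unit = ?Unit
                  Y self-dual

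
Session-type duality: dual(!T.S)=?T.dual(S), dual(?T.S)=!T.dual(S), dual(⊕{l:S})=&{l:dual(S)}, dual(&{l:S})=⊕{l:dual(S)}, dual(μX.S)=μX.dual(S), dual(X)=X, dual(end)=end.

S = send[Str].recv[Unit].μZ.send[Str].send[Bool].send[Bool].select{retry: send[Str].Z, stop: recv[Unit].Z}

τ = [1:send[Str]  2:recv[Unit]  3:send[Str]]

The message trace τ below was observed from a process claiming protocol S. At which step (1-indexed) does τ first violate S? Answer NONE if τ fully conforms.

NONE

[1] send[Str]  ok  now at recv[Unit].μZ.…
[2] recv[Unit]  ok  now at μZ.…
[3] send[Str]  ok  now at send[Bool].send[Bool].select{retry: send[Str].μZ.…, stop: recv[Unit].μZ.…}
all 3 steps conform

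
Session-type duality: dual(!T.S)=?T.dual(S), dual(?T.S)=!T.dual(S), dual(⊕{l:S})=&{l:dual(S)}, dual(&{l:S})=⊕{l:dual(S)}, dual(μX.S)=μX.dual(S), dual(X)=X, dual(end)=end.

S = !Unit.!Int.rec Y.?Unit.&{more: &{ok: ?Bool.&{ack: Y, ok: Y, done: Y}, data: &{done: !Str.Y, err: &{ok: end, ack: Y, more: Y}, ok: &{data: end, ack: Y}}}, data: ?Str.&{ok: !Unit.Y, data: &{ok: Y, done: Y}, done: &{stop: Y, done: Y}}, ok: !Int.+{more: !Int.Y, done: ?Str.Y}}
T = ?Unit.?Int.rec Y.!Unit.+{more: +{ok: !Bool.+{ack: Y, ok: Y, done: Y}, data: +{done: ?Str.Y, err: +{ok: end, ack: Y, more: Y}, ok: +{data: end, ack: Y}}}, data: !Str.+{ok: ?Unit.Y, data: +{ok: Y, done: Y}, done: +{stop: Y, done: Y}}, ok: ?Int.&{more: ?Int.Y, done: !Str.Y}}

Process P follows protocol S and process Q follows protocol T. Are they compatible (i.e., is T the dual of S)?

YES

!Unit ‖ ?Unit  ok
  !Int ‖ ?Int  ok
    rec Y ‖ rec Y  ok (rec unchanged)
      ?Unit ‖ !Unit  ok
        &{more,data,ok} ‖ +{more,data,ok}  ok labels match
          • more:
            &{ok,data} ‖ +{ok,data}  ok labels match
              • ok:
                ?Bool ‖ !Bool  ok
                  &{ack,ok,done} ‖ +{ack,ok,done}  ok labels match
                    • ack:
                      Y ‖ Y  ok
                    • ok:
                      Y ‖ Y  ok
                    • done:
                      Y ‖ Y  ok
              • data:
                &{done,err,ok} ‖ +{done,err,ok}  ok labels match
                  • done:
                    !Str ‖ ?Str  ok
                      Y ‖ Y  ok
                  • err:
                    &{ok,ack,more} ‖ +{ok,ack,more}  ok labels match
                      • ok:
                        end ‖ end  ok
                      • ack:
                        Y ‖ Y  ok
                      • more:
                        Y ‖ Y  ok
                  • ok:
                    &{data,ack} ‖ +{data,ack}  ok labels match
                      • data:
                        end ‖ end  ok
                      • ack:
                        Y ‖ Y  ok
          • data:
            ?Str ‖ !Str  ok
              &{ok,data,done} ‖ +{ok,data,done}  ok labels match
                • ok:
                  !Unit ‖ ?Unit  ok
                    Y ‖ Y  ok
                • data:
                  &{ok,done} ‖ +{ok,done}  ok labels match
                    • ok:
                      Y ‖ Y  ok
                    • done:
                      Y ‖ Y  ok
                • done:
                  &{stop,done} ‖ +{stop,done}  ok labels match
                    • stop:
                      Y ‖ Y  ok
                    • done:
                      Y ‖ Y  ok
          • ok:
            !Int ‖ ?Int  ok
              +{more,done} ‖ &{more,done}  ok labels match
                • more:
                  !Int ‖ ?Int  ok
                    Y ‖ Y  ok
                • done:
                  ?Str ‖ !Str  ok
                    Y ‖ Y  ok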